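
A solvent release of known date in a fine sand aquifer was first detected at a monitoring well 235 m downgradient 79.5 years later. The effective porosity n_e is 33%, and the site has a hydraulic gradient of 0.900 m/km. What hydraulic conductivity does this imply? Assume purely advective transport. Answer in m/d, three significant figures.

2.97 m/d

t = 79.5 years = 29020 d
v = L / t = 235 / 29020 = 0.008099 m/d
K = v · n / i = 0.008099 × 0.33 / 9.0e-4 = 2.97 m/d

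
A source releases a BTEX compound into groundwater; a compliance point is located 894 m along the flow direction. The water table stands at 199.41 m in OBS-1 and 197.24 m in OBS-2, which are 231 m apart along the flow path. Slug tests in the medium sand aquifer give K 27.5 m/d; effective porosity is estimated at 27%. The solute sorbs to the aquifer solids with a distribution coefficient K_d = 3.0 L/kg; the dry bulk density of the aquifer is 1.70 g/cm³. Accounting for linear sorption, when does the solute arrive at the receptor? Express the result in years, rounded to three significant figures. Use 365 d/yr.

50.9 years

Hydraulic gradient i = (199.41 − 197.24) / 231 = 2.17 / 231 = 0.009394
q = Ki = 27.5 × 0.009394 = 0.2583 m/d
v_s = q/n_e = 0.2583/0.27 = 0.9568 m/d
Retardation R = 1 + ρ_b·K_d/n = 1 + 1.70×3.0/0.27 = 19.89
Contaminant velocity v_c = v/R = 0.9568/19.89 = 0.04811 m/d
t = L/v_c = 894/0.04811 = 18580 d
   = 18580/365 = 50.9 yr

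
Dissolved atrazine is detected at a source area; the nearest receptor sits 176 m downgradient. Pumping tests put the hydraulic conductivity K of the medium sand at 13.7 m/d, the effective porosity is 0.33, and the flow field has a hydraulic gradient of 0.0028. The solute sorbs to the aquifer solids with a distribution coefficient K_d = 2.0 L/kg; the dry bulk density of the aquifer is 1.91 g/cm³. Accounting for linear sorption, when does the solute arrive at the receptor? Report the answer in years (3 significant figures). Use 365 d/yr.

Specific discharge q = 13.7 × 0.0028 = 0.03836 m/d
v_s = q/n_e = 0.03836/0.33 = 0.1162 m/d
Retardation R = 1 + ρ_b·K_d/n = 1 + 1.91×2.0/0.33 = 12.58
Contaminant velocity v_c = v/R = 0.1162/12.58 = 0.009243 m/d
t = L/v_c = 176/0.009243 = 19040 d
   = 19040/365 = 52.2 yr

52.2 years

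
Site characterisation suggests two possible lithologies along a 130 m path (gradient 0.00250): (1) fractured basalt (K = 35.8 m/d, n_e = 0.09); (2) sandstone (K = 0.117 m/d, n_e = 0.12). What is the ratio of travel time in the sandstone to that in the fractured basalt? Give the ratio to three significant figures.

408

Unit 1 (fractured basalt): v = 35.8×0.0025/0.09 = 0.9944 m/d, t = 130/0.9944 = 130.7 d
Unit 2 (sandstone): v = 0.117×0.0025/0.12 = 0.002438 m/d, t = 130/0.002438 = 53330 d
t(sandstone) / t(fractured basalt) = 53330/130.7 = 408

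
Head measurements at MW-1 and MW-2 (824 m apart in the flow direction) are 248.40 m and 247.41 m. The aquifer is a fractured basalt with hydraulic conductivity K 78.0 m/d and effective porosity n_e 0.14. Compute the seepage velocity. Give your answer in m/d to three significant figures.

Hydraulic gradient i = (248.40 − 247.41) / 824 = 0.99 / 824 = 0.001201
Specific discharge q = 78.0 × 0.001201 = 0.09371 m/d
Seepage velocity v = q / n = 0.09371 / 0.14 = 0.6694 m/d

0.669 m/d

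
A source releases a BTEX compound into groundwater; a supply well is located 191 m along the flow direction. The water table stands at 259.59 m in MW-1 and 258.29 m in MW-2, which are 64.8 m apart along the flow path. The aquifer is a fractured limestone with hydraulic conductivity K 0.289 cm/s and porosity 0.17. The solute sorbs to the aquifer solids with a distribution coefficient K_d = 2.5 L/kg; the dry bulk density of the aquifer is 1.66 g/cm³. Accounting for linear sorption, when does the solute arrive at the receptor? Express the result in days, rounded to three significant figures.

Hydraulic gradient i = (259.59 − 258.29) / 64.8 = 1.30 / 64.8 = 0.02006
K = 0.289 cm/s × 864 = 249.7 m/d
Specific discharge q = 249.7 × 0.02006 = 5.009 m/d
Seepage velocity v = q / n = 5.009 / 0.17 = 29.47 m/d
Retardation R = 1 + ρ_b·K_d/n = 1 + 1.66×2.5/0.17 = 25.41
Contaminant velocity v_c = v/R = 29.47/25.41 = 1.160 m/d
t = L/v_c = 191/1.160 = 164.7 d

165 days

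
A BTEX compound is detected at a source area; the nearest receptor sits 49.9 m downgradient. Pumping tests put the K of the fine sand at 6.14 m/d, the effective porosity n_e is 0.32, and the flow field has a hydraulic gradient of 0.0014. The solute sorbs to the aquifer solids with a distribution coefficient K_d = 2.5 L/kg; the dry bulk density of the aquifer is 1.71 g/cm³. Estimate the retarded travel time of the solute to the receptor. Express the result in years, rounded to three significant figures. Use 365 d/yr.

q = Ki = 6.14 × 0.0014 = 0.008596 m/d
Seepage velocity v = q / n = 0.008596 / 0.32 = 0.02686 m/d
Retardation R = 1 + ρ_b·K_d/n = 1 + 1.71×2.5/0.32 = 14.36
Contaminant velocity v_c = v/R = 0.02686/14.36 = 0.001871 m/d
t = L/v_c = 49.9/0.001871 = 26670 d
   = 26670/365 = 73.1 yr

73.1 years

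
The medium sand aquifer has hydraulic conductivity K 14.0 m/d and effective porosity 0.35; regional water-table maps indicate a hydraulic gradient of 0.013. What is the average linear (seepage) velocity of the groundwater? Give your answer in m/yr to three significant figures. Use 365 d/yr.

Darcy flux q = K·i = 14.0 × 0.013 = 0.1820 m/d
v = Ki/n = 14.0·0.013/0.35 = 0.5200 m/d
   = 0.5200 × 365 = 190 m/yr

190 m/yr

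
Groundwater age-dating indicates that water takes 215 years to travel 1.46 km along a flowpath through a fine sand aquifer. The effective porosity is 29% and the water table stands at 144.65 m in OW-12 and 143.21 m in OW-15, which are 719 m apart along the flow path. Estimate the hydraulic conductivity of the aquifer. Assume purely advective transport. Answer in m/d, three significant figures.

2.69 m/d

Hydraulic gradient i = (144.65 − 143.21) / 719 = 1.44 / 719 = 0.002003
t = 215 years = 78480 d
L = 1.46 km = 1460 m
v = L / t = 1460 / 78480 = 0.01860 m/d
K = v · n / i = 0.01860 × 0.29 / 0.002003 = 2.69 m/d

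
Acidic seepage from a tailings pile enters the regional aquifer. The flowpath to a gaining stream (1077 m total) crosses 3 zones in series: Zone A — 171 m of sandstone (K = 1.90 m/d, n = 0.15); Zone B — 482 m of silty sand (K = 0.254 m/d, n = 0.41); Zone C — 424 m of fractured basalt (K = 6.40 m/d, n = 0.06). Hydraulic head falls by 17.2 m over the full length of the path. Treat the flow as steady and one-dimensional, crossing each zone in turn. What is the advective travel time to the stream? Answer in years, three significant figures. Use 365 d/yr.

Continuity: the same q passes through each zone, so ΔH = q·Σ(L_j/K_j) — the zones act as resistances in series.
Σ(L/K) = 171/1.90 + 482/0.254 + 424/6.40 = 90.00 + 1898 + 66.25 = 2054 d
q = ΔH / Σ(L/K) = 17.2 / 2054 = 0.008374 m/d (same in every zone)
Zone A: v = q/n = 0.008374/0.15 = 0.05583 m/d → t_A = 171/0.05583 = 3063 d
Zone B: v = q/n = 0.008374/0.41 = 0.02043 m/d → t_B = 482/0.02043 = 23600 d
Zone C: v = q/n = 0.008374/0.06 = 0.1396 m/d → t_C = 424/0.1396 = 3038 d
Total t = 3063 + 23600 + 3038 = 29700 d
   = 29700 / 365 = 81.4 yr

81.4 years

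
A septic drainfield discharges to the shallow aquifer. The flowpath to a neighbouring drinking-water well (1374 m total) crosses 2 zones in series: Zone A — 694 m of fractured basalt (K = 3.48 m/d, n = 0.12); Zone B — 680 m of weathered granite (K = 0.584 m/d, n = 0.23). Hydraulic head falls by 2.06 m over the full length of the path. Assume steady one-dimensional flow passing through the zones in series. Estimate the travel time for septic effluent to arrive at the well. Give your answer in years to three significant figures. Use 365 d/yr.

Continuity: the same q passes through each zone, so ΔH = q·Σ(L_j/K_j) — the zones act as resistances in series.
Σ(L/K) = 694/3.48 + 680/0.584 = 199.4 + 1164 = 1364 d
q = ΔH / Σ(L/K) = 2.06 / 1364 = 0.001510 m/d (same in every zone)
Zone A: v = q/n = 0.001510/0.12 = 0.01259 m/d → t_A = 694/0.01259 = 55130 d
Zone B: v = q/n = 0.001510/0.23 = 0.006567 m/d → t_B = 680/0.006567 = 103500 d
Total t = 55130 + 103500 = 158700 d
   = 158700 / 365 = 435 yr

435 years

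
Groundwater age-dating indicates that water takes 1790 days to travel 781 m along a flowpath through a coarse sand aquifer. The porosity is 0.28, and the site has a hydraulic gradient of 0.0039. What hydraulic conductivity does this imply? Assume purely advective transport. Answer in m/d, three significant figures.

v = L / t = 781 / 1790 = 0.4363 m/d
K = v · n / i = 0.4363 × 0.28 / 0.0039 = 31.3 m/d

31.3 m/d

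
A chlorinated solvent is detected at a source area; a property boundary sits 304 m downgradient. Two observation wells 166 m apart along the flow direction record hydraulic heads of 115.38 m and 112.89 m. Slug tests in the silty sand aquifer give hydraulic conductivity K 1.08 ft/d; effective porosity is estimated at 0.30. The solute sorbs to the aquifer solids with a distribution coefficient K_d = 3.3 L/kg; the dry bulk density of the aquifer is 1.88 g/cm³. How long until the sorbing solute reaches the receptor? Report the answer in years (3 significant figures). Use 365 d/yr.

Hydraulic gradient i = (115.38 − 112.89) / 166 = 2.49 / 166 = 0.01500
K = 1.08 ft/d × 0.3048 = 0.3292 m/d
Darcy flux q = K·i = 0.3292 × 0.01500 = 0.004938 m/d
Seepage velocity v = q / n = 0.004938 / 0.30 = 0.01646 m/d
Retardation R = 1 + ρ_b·K_d/n = 1 + 1.88×3.3/0.30 = 21.68
Contaminant velocity v_c = v/R = 0.01646/21.68 = 7.592e-4 m/d
t = L/v_c = 304/7.592e-4 = 400400 d
   = 400400/365 = 1100 yr

1100 years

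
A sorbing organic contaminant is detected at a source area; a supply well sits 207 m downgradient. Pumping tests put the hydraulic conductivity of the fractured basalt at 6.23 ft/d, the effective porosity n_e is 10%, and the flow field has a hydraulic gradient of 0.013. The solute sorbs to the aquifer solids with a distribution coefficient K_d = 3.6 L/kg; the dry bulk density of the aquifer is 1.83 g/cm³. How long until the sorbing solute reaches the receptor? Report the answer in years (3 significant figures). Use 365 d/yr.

154 years

K = 6.23 ft/d × 0.3048 = 1.899 m/d
q = Ki = 1.899 × 0.013 = 0.02469 m/d
v = Ki/n = 1.899·0.013/0.10 = 0.2469 m/d
Retardation R = 1 + ρ_b·K_d/n = 1 + 1.83×3.6/0.10 = 66.88
Contaminant velocity v_c = v/R = 0.2469/66.88 = 0.003691 m/d
t = L/v_c = 207/0.003691 = 56080 d
   = 56080/365 = 154 yr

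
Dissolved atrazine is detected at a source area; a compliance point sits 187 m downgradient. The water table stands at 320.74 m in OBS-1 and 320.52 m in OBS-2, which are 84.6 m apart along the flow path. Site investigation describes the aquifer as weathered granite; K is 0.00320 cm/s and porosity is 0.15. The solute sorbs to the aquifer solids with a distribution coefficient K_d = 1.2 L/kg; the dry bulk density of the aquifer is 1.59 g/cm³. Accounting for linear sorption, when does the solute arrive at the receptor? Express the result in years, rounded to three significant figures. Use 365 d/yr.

Hydraulic gradient i = (320.74 − 320.52) / 84.6 = 0.22 / 84.6 = 0.002600
K = 0.00320 cm/s × 864 = 2.765 m/d
Darcy flux q = K·i = 2.765 × 0.002600 = 0.007190 m/d
Seepage velocity v = q / n = 0.007190 / 0.15 = 0.04793 m/d
Retardation R = 1 + ρ_b·K_d/n = 1 + 1.59×1.2/0.15 = 13.72
Contaminant velocity v_c = v/R = 0.04793/13.72 = 0.003494 m/d
t = L/v_c = 187/0.003494 = 53530 d
   = 53530/365 = 147 yr

147 years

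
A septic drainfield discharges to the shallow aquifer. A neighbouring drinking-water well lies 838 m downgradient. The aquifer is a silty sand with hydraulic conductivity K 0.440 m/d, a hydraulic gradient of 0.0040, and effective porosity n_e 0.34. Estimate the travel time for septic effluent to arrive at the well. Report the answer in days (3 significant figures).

Darcy flux q = K·i = 0.440 × 0.0040 = 0.001760 m/d
v = Ki/n = 0.440·0.0040/0.34 = 0.005176 m/d
t = L / v = 838 / 0.005176 = 161900 d

162000 days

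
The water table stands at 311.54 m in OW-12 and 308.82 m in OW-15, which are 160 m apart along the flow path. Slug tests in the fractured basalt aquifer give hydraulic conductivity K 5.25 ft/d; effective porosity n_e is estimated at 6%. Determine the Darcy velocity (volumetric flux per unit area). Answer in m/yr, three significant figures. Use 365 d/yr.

9.93 m/yr

Hydraulic gradient i = (311.54 − 308.82) / 160 = 2.72 / 160 = 0.01700
K = 5.25 ft/d × 0.3048 = 1.600 m/d
Specific discharge q = 1.600 × 0.01700 = 0.02720 m/d
   = 0.02720 × 365 = 9.93 m/yr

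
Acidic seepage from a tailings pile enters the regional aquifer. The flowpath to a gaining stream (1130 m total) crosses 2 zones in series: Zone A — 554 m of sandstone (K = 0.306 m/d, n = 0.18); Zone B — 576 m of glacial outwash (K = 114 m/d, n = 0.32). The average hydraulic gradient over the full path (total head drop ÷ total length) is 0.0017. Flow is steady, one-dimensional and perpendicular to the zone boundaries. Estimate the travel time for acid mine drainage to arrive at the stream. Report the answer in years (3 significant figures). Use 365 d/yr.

Continuity: the same q passes through each zone, so ΔH = q·Σ(L_j/K_j) — the zones act as resistances in series.
Σ(L/K) = 554/0.306 + 576/114 = 1810 + 5.053 = 1816 d
K_eq = L_total / Σ(L/K) = 1130 / 1816 = 0.6224 m/d
q = K_eq · i = 0.6224 × 0.0017 = 0.001058 m/d (same in every zone)
Zone A: v = q/n = 0.001058/0.18 = 0.005878 m/d → t_A = 554/0.005878 = 94240 d
Zone B: v = q/n = 0.001058/0.32 = 0.003307 m/d → t_B = 576/0.003307 = 174200 d
Total t = 94240 + 174200 = 268400 d
   = 268400 / 365 = 735 yr

735 years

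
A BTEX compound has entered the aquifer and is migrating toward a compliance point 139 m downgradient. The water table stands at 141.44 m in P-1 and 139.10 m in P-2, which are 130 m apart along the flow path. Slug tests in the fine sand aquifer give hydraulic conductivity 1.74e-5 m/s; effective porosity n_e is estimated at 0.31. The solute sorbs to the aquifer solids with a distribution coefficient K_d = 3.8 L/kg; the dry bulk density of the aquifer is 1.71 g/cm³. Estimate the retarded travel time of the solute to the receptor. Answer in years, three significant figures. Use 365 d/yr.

95.8 years

Hydraulic gradient i = (141.44 − 139.10) / 130 = 2.34 / 130 = 0.01800
K = 1.74e-5 m/s × 86400 s/d = 1.503 m/d
Darcy flux q = K·i = 1.503 × 0.01800 = 0.02706 m/d
Average linear velocity = 0.02706 / 0.31 = 0.08729 m/d
Retardation R = 1 + ρ_b·K_d/n = 1 + 1.71×3.8/0.31 = 21.96
Contaminant velocity v_c = v/R = 0.08729/21.96 = 0.003975 m/d
t = L/v_c = 139/0.003975 = 34970 d
   = 34970/365 = 95.8 yr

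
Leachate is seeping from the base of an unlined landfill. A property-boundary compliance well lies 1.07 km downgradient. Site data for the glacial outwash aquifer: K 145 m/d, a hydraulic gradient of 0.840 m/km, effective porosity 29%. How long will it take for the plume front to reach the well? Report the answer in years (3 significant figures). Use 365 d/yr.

6.98 years

Darcy flux q = K·i = 145 × 8.4e-4 = 0.1218 m/d
v_s = q/n_e = 0.1218/0.29 = 0.4200 m/d
L = 1.07 km = 1070 m
t = L / v = 1070 / 0.4200 = 2548 d
   = 2548 / 365 = 6.98 yr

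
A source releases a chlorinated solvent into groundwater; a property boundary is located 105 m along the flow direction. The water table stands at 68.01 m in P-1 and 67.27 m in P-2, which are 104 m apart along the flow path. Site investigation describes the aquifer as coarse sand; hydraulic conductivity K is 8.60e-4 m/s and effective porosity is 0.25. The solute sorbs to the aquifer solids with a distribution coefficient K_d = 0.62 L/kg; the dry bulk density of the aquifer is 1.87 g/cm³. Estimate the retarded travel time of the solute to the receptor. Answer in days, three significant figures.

280 days

Hydraulic gradient i = (68.01 − 67.27) / 104 = 0.74 / 104 = 0.007115
K = 8.60e-4 m/s × 86400 s/d = 74.30 m/d
q = Ki = 74.30 × 0.007115 = 0.5287 m/d
Average linear velocity = 0.5287 / 0.25 = 2.115 m/d
Retardation R = 1 + ρ_b·K_d/n = 1 + 1.87×0.62/0.25 = 5.638
Contaminant velocity v_c = v/R = 2.115/5.638 = 0.3751 m/d
t = L/v_c = 105/0.3751 = 279.9 d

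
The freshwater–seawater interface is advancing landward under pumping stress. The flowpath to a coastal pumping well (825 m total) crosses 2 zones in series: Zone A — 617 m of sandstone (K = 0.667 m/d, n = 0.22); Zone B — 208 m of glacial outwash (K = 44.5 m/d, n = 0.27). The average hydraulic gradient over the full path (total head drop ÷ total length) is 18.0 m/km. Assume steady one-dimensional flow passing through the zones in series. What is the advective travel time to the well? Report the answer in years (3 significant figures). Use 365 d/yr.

32.9 years

Steady 1-D flow in series ⇒ the Darcy flux q is identical in every zone and the zone head losses add (resistances L/K in series).
Σ(L/K) = 617/0.667 + 208/44.5 = 925.0 + 4.674 = 929.7 d
K_eq = L_total / Σ(L/K) = 825 / 929.7 = 0.8874 m/d
q = K_eq · i = 0.8874 × 0.018 = 0.01597 m/d (same in every zone)
Zone A: v = q/n = 0.01597/0.22 = 0.07260 m/d → t_A = 617/0.07260 = 8498 d
Zone B: v = q/n = 0.01597/0.27 = 0.05916 m/d → t_B = 208/0.05916 = 3516 d
Total t = 8498 + 3516 = 12010 d
   = 12010 / 365 = 32.9 yr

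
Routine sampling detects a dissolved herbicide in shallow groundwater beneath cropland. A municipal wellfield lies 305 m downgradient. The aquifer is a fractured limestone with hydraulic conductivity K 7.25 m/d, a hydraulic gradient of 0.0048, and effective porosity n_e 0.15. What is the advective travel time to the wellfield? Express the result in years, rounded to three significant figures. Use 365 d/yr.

3.60 years

q = Ki = 7.25 × 0.0048 = 0.03480 m/d
v = Ki/n = 7.25·0.0048/0.15 = 0.2320 m/d
t = L / v = 305 / 0.2320 = 1315 d
   = 1315 / 365 = 3.60 yr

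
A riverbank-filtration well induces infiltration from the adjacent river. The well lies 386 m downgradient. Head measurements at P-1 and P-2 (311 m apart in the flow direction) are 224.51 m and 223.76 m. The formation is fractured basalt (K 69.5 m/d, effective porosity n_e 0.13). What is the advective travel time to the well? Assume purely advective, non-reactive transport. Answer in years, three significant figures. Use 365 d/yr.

Hydraulic gradient i = (224.51 − 223.76) / 311 = 0.75 / 311 = 0.002412
Darcy flux q = K·i = 69.5 × 0.002412 = 0.1676 m/d
Average linear velocity = 0.1676 / 0.13 = 1.289 m/d
t = L / v = 386 / 1.289 = 299.4 d
   = 299.4 / 365 = 0.820 yr

0.820 years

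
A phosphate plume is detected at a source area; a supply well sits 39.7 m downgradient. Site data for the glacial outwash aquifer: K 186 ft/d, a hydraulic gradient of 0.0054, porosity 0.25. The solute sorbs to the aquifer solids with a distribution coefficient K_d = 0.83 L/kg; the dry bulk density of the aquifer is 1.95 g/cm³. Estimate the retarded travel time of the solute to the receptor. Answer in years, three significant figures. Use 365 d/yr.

K = 186 ft/d × 0.3048 = 56.69 m/d
Specific discharge q = 56.69 × 0.0054 = 0.3061 m/d
v = Ki/n = 56.69·0.0054/0.25 = 1.225 m/d
Retardation R = 1 + ρ_b·K_d/n = 1 + 1.95×0.83/0.25 = 7.474
Contaminant velocity v_c = v/R = 1.225/7.474 = 0.1638 m/d
t = L/v_c = 39.7/0.1638 = 242.3 d
   = 242.3/365 = 0.664 yr

0.664 years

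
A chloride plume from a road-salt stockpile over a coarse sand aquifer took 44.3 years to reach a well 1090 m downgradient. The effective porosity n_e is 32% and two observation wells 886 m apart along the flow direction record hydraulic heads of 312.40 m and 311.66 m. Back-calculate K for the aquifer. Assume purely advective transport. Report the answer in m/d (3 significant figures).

Hydraulic gradient i = (312.40 − 311.66) / 886 = 0.74 / 886 = 8.352e-4
t = 44.3 years = 16170 d
v = L / t = 1090 / 16170 = 0.06741 m/d
K = v · n / i = 0.06741 × 0.32 / 8.352e-4 = 25.8 m/d

25.8 m/d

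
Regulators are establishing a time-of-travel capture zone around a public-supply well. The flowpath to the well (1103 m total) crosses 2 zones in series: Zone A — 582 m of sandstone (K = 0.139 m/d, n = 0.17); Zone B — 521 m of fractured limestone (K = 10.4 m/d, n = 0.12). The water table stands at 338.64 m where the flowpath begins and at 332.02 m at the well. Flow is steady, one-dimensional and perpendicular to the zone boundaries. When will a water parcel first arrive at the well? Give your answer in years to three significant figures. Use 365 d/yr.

283 years

Total head drop ΔH = 338.64 − 332.02 = 6.62 m
Steady 1-D flow in series ⇒ the Darcy flux q is identical in every zone and the zone head losses add (resistances L/K in series).
Σ(L/K) = 582/0.139 + 521/10.4 = 4187 + 50.10 = 4237 d
q = ΔH / Σ(L/K) = 6.62 / 4237 = 0.001562 m/d (same in every zone)
Zone A: v = q/n = 0.001562/0.17 = 0.009190 m/d → t_A = 582/0.009190 = 63330 d
Zone B: v = q/n = 0.001562/0.12 = 0.01302 m/d → t_B = 521/0.01302 = 40020 d
Total t = 63330 + 40020 = 103300 d
   = 103300 / 365 = 283 yr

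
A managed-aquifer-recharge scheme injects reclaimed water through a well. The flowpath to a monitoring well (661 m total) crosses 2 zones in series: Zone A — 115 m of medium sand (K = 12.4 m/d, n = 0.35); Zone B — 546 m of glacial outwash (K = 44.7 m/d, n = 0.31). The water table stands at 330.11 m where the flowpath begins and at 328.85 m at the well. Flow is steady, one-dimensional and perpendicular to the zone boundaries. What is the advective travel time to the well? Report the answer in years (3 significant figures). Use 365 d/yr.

Total head drop ΔH = 330.11 − 328.85 = 1.26 m
Steady 1-D flow in series ⇒ the Darcy flux q is identical in every zone and the zone head losses add (resistances L/K in series).
Σ(L/K) = 115/12.4 + 546/44.7 = 9.274 + 12.21 = 21.49 d
q = ΔH / Σ(L/K) = 1.26 / 21.49 = 0.05863 m/d (same in every zone)
Zone A: v = q/n = 0.05863/0.35 = 0.1675 m/d → t_A = 115/0.1675 = 686.5 d
Zone B: v = q/n = 0.05863/0.31 = 0.1891 m/d → t_B = 546/0.1891 = 2887 d
Total t = 686.5 + 2887 = 3573 d
   = 3573 / 365 = 9.79 yr

9.79 years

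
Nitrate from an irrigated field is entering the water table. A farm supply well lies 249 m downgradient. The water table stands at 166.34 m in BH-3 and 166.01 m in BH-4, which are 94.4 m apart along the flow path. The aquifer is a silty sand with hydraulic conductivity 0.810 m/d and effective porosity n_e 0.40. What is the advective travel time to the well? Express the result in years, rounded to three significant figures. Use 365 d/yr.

Hydraulic gradient i = (166.34 − 166.01) / 94.4 = 0.33 / 94.4 = 0.003496
Specific discharge q = 0.810 × 0.003496 = 0.002832 m/d
Seepage velocity v = q / n = 0.002832 / 0.40 = 0.007079 m/d
t = L / v = 249 / 0.007079 = 35170 d
   = 35170 / 365 = 96.4 yr

96.4 years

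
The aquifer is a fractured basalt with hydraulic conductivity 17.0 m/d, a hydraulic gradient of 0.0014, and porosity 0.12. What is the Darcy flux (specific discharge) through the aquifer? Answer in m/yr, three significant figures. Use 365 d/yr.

q = Ki = 17.0 × 0.0014 = 0.02380 m/d
   = 0.02380 × 365 = 8.69 m/yr

8.69 m/yr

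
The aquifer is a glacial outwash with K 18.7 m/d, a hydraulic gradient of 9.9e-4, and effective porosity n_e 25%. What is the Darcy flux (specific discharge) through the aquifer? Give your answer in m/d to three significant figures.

0.0185 m/d

Darcy flux q = K·i = 18.7 × 9.9e-4 = 0.01851 m/d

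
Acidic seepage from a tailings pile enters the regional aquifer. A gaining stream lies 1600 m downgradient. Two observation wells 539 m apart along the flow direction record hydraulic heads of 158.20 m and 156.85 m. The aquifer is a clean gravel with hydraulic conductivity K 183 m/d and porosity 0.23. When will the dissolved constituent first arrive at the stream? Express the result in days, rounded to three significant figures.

Hydraulic gradient i = (158.20 − 156.85) / 539 = 1.35 / 539 = 0.002505
q = Ki = 183 × 0.002505 = 0.4583 m/d
v = Ki/n = 183·0.002505/0.23 = 1.993 m/d
t = L / v = 1600 / 1.993 = 802.9 d

803 days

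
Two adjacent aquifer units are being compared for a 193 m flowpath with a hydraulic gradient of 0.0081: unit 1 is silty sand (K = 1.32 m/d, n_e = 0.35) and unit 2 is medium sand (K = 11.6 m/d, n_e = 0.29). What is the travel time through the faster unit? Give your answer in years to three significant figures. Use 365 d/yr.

Unit 1 (silty sand): v = 1.32×0.0081/0.35 = 0.03055 m/d, t = 193/0.03055 = 6318 d
Unit 2 (medium sand): v = 11.6×0.0081/0.29 = 0.3240 m/d, t = 193/0.3240 = 595.7 d
Faster: 595.7 d / 365 = 1.63 yr

1.63 years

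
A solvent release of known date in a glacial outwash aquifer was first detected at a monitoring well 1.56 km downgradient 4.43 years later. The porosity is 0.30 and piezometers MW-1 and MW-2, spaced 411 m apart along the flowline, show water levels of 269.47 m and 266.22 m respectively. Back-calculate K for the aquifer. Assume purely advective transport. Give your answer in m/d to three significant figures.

Hydraulic gradient i = (269.47 − 266.22) / 411 = 3.25 / 411 = 0.007908
t = 4.43 years = 1617 d
L = 1.56 km = 1560 m
v = L / t = 1560 / 1617 = 0.9648 m/d
K = v · n / i = 0.9648 × 0.30 / 0.007908 = 36.6 m/d

36.6 m/d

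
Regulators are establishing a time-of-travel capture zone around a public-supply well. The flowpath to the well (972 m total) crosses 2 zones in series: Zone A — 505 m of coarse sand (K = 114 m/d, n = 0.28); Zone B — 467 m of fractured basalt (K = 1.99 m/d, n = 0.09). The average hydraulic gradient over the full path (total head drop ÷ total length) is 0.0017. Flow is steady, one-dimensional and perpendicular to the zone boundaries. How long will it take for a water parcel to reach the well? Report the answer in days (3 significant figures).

26500 days

Continuity: the same q passes through each zone, so ΔH = q·Σ(L_j/K_j) — the zones act as resistances in series.
Σ(L/K) = 505/114 + 467/1.99 = 4.430 + 234.7 = 239.1 d
K_eq = L_total / Σ(L/K) = 972 / 239.1 = 4.065 m/d
q = K_eq · i = 4.065 × 0.0017 = 0.006911 m/d (same in every zone)
Zone A: v = q/n = 0.006911/0.28 = 0.02468 m/d → t_A = 505/0.02468 = 20460 d
Zone B: v = q/n = 0.006911/0.09 = 0.07679 m/d → t_B = 467/0.07679 = 6082 d
Total t = 20460 + 6082 = 26540 d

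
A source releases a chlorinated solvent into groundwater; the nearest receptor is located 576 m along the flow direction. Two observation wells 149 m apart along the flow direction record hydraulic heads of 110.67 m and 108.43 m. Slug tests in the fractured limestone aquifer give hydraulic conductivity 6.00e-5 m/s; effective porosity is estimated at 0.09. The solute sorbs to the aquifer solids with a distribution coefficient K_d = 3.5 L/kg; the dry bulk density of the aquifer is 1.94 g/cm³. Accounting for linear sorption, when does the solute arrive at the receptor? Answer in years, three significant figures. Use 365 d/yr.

139 years

Hydraulic gradient i = (110.67 − 108.43) / 149 = 2.24 / 149 = 0.01503
K = 6.00e-5 m/s × 86400 s/d = 5.184 m/d
q = Ki = 5.184 × 0.01503 = 0.07793 m/d
Seepage velocity v = q / n = 0.07793 / 0.09 = 0.8659 m/d
Retardation R = 1 + ρ_b·K_d/n = 1 + 1.94×3.5/0.09 = 76.44
Contaminant velocity v_c = v/R = 0.8659/76.44 = 0.01133 m/d
t = L/v_c = 576/0.01133 = 50850 d
   = 50850/365 = 139 yr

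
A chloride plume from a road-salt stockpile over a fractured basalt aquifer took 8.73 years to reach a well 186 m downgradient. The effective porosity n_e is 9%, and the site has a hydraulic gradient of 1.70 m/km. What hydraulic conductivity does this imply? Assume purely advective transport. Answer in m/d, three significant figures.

t = 8.73 years = 3186 d
v = L / t = 186 / 3186 = 0.05837 m/d
K = v · n / i = 0.05837 × 0.09 / 0.0017 = 3.09 m/d

3.09 m/d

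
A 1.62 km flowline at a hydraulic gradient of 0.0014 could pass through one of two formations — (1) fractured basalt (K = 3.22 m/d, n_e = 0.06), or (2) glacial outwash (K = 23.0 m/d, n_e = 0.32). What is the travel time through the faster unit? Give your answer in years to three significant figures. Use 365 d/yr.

Unit 1 (fractured basalt): v = 3.22×0.0014/0.06 = 0.07513 m/d, t = 1620/0.07513 = 21560 d
Unit 2 (glacial outwash): v = 23.0×0.0014/0.32 = 0.1006 m/d, t = 1620/0.1006 = 16100 d
Faster: 16100 d / 365 = 44.1 yr

44.1 years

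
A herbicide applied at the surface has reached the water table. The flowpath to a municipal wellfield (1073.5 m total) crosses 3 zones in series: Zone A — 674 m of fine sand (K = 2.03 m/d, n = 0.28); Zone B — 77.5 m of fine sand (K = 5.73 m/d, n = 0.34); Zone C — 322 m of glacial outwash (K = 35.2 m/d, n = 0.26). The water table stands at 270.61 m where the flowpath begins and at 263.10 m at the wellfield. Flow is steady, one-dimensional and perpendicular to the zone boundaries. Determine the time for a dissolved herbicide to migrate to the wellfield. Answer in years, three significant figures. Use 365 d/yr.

Total head drop ΔH = 270.61 − 263.10 = 7.51 m
Continuity: the same q passes through each zone, so ΔH = q·Σ(L_j/K_j) — the zones act as resistances in series.
Σ(L/K) = 674/2.03 + 77.5/5.73 + 322/35.2 = 332.0 + 13.53 + 9.148 = 354.7 d
q = ΔH / Σ(L/K) = 7.51 / 354.7 = 0.02117 m/d (same in every zone)
Zone A: v = q/n = 0.02117/0.28 = 0.07562 m/d → t_A = 674/0.07562 = 8913 d
Zone B: v = q/n = 0.02117/0.34 = 0.06227 m/d → t_B = 77.5/0.06227 = 1244 d
Zone C: v = q/n = 0.02117/0.26 = 0.08144 m/d → t_C = 322/0.08144 = 3954 d
Total t = 8913 + 1244 + 3954 = 14110 d
   = 14110 / 365 = 38.7 yr

38.7 years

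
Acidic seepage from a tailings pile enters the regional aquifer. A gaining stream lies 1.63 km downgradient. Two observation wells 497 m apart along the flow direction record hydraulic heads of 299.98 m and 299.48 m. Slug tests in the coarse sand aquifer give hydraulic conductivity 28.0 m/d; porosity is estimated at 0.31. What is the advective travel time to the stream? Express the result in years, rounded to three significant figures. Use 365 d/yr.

Hydraulic gradient i = (299.98 − 299.48) / 497 = 0.50 / 497 = 0.001006
Darcy flux q = K·i = 28.0 × 0.001006 = 0.02817 m/d
Average linear velocity = 0.02817 / 0.31 = 0.09087 m/d
L = 1.63 km = 1630 m
t = L / v = 1630 / 0.09087 = 17940 d
   = 17940 / 365 = 49.1 yr

49.1 years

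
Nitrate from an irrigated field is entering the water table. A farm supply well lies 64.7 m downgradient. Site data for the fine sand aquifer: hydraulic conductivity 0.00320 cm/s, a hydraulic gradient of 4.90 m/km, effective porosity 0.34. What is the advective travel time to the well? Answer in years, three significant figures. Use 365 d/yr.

K = 0.00320 cm/s × 864 = 2.765 m/d
Darcy flux q = K·i = 2.765 × 0.0049 = 0.01355 m/d
v_s = q/n_e = 0.01355/0.34 = 0.03985 m/d
t = L / v = 64.7 / 0.03985 = 1624 d
   = 1624 / 365 = 4.45 yr

4.45 years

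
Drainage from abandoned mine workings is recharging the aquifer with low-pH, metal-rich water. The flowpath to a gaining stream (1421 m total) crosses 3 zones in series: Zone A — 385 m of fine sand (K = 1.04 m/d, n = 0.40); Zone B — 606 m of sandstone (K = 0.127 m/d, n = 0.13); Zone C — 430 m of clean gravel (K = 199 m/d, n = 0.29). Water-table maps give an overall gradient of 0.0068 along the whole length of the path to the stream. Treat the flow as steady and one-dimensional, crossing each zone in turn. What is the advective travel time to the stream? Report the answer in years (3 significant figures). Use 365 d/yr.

Continuity: the same q passes through each zone, so ΔH = q·Σ(L_j/K_j) — the zones act as resistances in series.
Σ(L/K) = 385/1.04 + 606/0.127 + 430/199 = 370.2 + 4772 + 2.161 = 5144 d
K_eq = L_total / Σ(L/K) = 1421 / 5144 = 0.2762 m/d
q = K_eq · i = 0.2762 × 0.0068 = 0.001878 m/d (same in every zone)
Zone A: v = q/n = 0.001878/0.40 = 0.004696 m/d → t_A = 385/0.004696 = 81980 d
Zone B: v = q/n = 0.001878/0.13 = 0.01445 m/d → t_B = 606/0.01445 = 41940 d
Zone C: v = q/n = 0.001878/0.29 = 0.006477 m/d → t_C = 430/0.006477 = 66380 d
Total t = 81980 + 41940 + 66380 = 190300 d
   = 190300 / 365 = 521 yr

521 years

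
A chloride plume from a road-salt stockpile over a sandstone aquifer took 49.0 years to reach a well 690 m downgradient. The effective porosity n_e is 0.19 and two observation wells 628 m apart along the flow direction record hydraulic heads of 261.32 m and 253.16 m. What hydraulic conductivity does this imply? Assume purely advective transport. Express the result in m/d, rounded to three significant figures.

0.564 m/d

Hydraulic gradient i = (261.32 − 253.16) / 628 = 8.16 / 628 = 0.01299
t = 49.0 years = 17890 d
v = L / t = 690 / 17890 = 0.03858 m/d
K = v · n / i = 0.03858 × 0.19 / 0.01299 = 0.564 m/d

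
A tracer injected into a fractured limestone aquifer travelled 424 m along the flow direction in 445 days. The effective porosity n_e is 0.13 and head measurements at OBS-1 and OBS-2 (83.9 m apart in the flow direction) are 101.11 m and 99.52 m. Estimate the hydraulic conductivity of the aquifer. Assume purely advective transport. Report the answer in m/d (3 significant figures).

6.54 m/d

Hydraulic gradient i = (101.11 − 99.52) / 83.9 = 1.59 / 83.9 = 0.01895
v = L / t = 424 / 445 = 0.9528 m/d
K = v · n / i = 0.9528 × 0.13 / 0.01895 = 6.54 m/d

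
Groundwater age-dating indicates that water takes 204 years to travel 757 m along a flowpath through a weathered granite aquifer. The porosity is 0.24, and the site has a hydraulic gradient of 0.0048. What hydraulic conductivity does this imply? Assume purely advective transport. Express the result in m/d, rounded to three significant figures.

t = 204 years = 74460 d
v = L / t = 757 / 74460 = 0.01017 m/d
K = v · n / i = 0.01017 × 0.24 / 0.0048 = 0.508 m/d

0.508 m/d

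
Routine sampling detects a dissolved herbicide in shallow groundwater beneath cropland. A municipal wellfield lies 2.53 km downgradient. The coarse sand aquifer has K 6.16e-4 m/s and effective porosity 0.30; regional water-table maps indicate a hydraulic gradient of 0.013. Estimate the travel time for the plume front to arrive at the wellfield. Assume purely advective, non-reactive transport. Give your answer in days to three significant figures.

K = 6.16e-4 m/s × 86400 s/d = 53.22 m/d
Specific discharge q = 53.22 × 0.013 = 0.6919 m/d
v_s = q/n_e = 0.6919/0.30 = 2.306 m/d
L = 2.53 km = 2530 m
t = L / v = 2530 / 2.306 = 1097 d

1100 days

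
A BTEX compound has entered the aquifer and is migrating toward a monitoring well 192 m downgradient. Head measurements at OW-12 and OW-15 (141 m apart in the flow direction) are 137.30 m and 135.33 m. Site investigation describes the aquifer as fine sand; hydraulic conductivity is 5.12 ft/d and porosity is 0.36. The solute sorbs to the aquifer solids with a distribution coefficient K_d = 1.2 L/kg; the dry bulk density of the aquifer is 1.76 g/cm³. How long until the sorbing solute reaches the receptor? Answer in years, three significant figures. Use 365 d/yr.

Hydraulic gradient i = (137.30 − 135.33) / 141 = 1.97 / 141 = 0.01397
K = 5.12 ft/d × 0.3048 = 1.561 m/d
q = Ki = 1.561 × 0.01397 = 0.02180 m/d
Seepage velocity v = q / n = 0.02180 / 0.36 = 0.06057 m/d
Retardation R = 1 + ρ_b·K_d/n = 1 + 1.76×1.2/0.36 = 6.867
Contaminant velocity v_c = v/R = 0.06057/6.867 = 0.008820 m/d
t = L/v_c = 192/0.008820 = 21770 d
   = 21770/365 = 59.6 yr

59.6 years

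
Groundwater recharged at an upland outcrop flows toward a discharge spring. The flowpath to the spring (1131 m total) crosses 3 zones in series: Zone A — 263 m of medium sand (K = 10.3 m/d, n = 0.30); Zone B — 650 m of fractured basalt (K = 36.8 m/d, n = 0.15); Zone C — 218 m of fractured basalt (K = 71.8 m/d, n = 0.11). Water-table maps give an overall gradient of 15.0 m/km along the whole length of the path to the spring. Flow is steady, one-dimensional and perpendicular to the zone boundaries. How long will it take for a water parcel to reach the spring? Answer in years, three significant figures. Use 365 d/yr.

Continuity: the same q passes through each zone, so ΔH = q·Σ(L_j/K_j) — the zones act as resistances in series.
Σ(L/K) = 263/10.3 + 650/36.8 + 218/71.8 = 25.53 + 17.66 + 3.036 = 46.23 d
K_eq = L_total / Σ(L/K) = 1131 / 46.23 = 24.46 m/d
q = K_eq · i = 24.46 × 0.015 = 0.3669 m/d (same in every zone)
Zone A: v = q/n = 0.3669/0.30 = 1.223 m/d → t_A = 263/1.223 = 215.0 d
Zone B: v = q/n = 0.3669/0.15 = 2.446 m/d → t_B = 650/2.446 = 265.7 d
Zone C: v = q/n = 0.3669/0.11 = 3.336 m/d → t_C = 218/3.336 = 65.35 d
Total t = 215.0 + 265.7 + 65.35 = 546.1 d
   = 546.1 / 365 = 1.50 yr

1.50 years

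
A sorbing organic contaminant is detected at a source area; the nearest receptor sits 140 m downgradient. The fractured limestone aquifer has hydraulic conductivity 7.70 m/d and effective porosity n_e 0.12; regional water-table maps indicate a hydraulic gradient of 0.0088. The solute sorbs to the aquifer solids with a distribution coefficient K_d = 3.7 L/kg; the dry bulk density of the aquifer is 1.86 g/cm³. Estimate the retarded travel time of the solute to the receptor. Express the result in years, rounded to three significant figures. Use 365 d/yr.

39.6 years

q = Ki = 7.70 × 0.0088 = 0.06776 m/d
Seepage velocity v = q / n = 0.06776 / 0.12 = 0.5647 m/d
Retardation R = 1 + ρ_b·K_d/n = 1 + 1.86×3.7/0.12 = 58.35
Contaminant velocity v_c = v/R = 0.5647/58.35 = 0.009677 m/d
t = L/v_c = 140/0.009677 = 14470 d
   = 14470/365 = 39.6 yr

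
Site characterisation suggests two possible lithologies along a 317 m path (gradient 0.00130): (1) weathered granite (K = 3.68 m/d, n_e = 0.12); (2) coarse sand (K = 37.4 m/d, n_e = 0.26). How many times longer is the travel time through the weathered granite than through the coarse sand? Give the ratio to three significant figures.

4.69

Unit 1 (weathered granite): v = 3.68×0.0013/0.12 = 0.03987 m/d, t = 317/0.03987 = 7952 d
Unit 2 (coarse sand): v = 37.4×0.0013/0.26 = 0.1870 m/d, t = 317/0.1870 = 1695 d
t(weathered granite) / t(coarse sand) = 7952/1695 = 4.69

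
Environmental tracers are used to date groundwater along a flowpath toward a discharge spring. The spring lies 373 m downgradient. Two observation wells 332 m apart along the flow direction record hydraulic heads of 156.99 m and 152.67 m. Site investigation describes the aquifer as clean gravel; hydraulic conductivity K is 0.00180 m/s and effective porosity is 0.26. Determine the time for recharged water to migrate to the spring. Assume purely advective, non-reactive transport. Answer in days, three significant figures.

Hydraulic gradient i = (156.99 − 152.67) / 332 = 4.32 / 332 = 0.01301
K = 0.00180 m/s × 86400 s/d = 155.5 m/d
q = Ki = 155.5 × 0.01301 = 2.024 m/d
v_s = q/n_e = 2.024/0.26 = 7.783 m/d
t = L / v = 373 / 7.783 = 47.92 d

47.9 days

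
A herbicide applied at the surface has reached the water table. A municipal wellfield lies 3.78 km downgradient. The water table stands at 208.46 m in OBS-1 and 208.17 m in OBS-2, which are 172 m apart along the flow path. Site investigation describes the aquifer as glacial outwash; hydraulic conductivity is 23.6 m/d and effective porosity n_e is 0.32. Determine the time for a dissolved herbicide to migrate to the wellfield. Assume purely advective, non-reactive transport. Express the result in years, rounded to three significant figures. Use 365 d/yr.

Hydraulic gradient i = (208.46 − 208.17) / 172 = 0.29 / 172 = 0.001686
Specific discharge q = 23.6 × 0.001686 = 0.03979 m/d
Average linear velocity = 0.03979 / 0.32 = 0.1243 m/d
L = 3.78 km = 3780 m
t = L / v = 3780 / 0.1243 = 30400 d
   = 30400 / 365 = 83.3 yr

83.3 years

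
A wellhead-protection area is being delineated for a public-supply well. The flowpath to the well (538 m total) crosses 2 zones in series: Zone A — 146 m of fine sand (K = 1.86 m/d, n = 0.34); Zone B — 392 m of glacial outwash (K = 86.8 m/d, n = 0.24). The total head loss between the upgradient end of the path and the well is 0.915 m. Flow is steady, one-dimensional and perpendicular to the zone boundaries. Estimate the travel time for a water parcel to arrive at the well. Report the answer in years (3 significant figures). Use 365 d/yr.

Continuity: the same q passes through each zone, so ΔH = q·Σ(L_j/K_j) — the zones act as resistances in series.
Σ(L/K) = 146/1.86 + 392/86.8 = 78.49 + 4.516 = 83.01 d
q = ΔH / Σ(L/K) = 0.915 / 83.01 = 0.01102 m/d (same in every zone)
Zone A: v = q/n = 0.01102/0.34 = 0.03242 m/d → t_A = 146/0.03242 = 4503 d
Zone B: v = q/n = 0.01102/0.24 = 0.04593 m/d → t_B = 392/0.04593 = 8535 d
Total t = 4503 + 8535 = 13040 d
   = 13040 / 365 = 35.7 yr

35.7 years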